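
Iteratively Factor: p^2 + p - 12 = (p + 4)*(p - 3)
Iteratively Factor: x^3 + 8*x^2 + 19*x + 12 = (x + 3)*(x^2 + 5*x + 4) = (x + 3)*(x + 4)*(x + 1)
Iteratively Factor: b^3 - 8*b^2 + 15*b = (b - 5)*(b^2 - 3*b) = b*(b - 5)*(b - 3)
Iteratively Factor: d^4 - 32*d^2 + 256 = (d + 4)*(d^3 - 4*d^2 - 16*d + 64) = (d + 4)^2*(d^2 - 8*d + 16) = (d - 4)*(d + 4)^2*(d - 4)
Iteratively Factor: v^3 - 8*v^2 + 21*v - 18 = (v - 2)*(v^2 - 6*v + 9) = (v - 3)*(v - 2)*(v - 3)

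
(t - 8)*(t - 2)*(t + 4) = t^3 - 6*t^2 - 24*t + 64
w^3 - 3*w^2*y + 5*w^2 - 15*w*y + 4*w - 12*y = (w + 1)*(w + 4)*(w - 3*y)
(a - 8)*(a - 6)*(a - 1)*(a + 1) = a^4 - 14*a^3 + 47*a^2 + 14*a - 48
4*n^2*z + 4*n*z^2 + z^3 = z*(2*n + z)^2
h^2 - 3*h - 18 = (h - 6)*(h + 3)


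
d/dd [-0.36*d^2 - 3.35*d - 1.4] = -0.72*d - 3.35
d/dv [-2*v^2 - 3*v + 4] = -4*v - 3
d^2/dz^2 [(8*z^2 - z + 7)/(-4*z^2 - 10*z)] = 7*(12*z^3 - 12*z^2 - 30*z - 25)/(z^3*(8*z^3 + 60*z^2 + 150*z + 125))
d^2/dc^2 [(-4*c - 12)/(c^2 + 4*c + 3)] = -8/(c^3 + 3*c^2 + 3*c + 1)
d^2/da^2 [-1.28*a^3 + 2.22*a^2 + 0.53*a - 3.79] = 4.44 - 7.68*a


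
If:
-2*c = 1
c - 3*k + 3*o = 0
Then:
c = -1/2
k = o - 1/6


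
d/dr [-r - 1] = -1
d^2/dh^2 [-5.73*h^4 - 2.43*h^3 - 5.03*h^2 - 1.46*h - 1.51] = -68.76*h^2 - 14.58*h - 10.06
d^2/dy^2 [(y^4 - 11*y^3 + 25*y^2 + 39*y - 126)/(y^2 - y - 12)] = 2*(y^6 - 3*y^5 - 33*y^4 + 17*y^3 + 990*y^2 - 2970*y + 1494)/(y^6 - 3*y^5 - 33*y^4 + 71*y^3 + 396*y^2 - 432*y - 1728)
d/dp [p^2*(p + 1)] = p*(3*p + 2)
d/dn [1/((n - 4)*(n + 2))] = 2*(1 - n)/(n^4 - 4*n^3 - 12*n^2 + 32*n + 64)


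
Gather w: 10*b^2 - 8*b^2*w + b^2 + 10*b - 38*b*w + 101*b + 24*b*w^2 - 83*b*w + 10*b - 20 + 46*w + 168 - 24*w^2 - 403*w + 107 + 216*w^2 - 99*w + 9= 11*b^2 + 121*b + w^2*(24*b + 192) + w*(-8*b^2 - 121*b - 456) + 264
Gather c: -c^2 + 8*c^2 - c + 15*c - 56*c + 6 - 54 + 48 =7*c^2 - 42*c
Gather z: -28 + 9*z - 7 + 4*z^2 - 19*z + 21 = 4*z^2 - 10*z - 14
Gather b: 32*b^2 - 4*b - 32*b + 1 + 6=32*b^2 - 36*b + 7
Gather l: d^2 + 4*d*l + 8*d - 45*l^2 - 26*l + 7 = d^2 + 8*d - 45*l^2 + l*(4*d - 26) + 7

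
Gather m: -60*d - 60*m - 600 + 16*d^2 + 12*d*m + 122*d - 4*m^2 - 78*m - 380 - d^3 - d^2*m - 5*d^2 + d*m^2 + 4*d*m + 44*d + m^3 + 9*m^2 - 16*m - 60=-d^3 + 11*d^2 + 106*d + m^3 + m^2*(d + 5) + m*(-d^2 + 16*d - 154) - 1040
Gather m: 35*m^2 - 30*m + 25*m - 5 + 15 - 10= 35*m^2 - 5*m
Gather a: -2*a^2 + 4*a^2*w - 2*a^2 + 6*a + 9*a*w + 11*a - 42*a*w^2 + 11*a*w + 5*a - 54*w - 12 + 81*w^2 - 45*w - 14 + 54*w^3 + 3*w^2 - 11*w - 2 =a^2*(4*w - 4) + a*(-42*w^2 + 20*w + 22) + 54*w^3 + 84*w^2 - 110*w - 28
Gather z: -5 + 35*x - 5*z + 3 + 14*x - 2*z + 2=49*x - 7*z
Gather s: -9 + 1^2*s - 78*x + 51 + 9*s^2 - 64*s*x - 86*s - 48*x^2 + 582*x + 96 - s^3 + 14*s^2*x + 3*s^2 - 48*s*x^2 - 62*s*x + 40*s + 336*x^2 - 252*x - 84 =-s^3 + s^2*(14*x + 12) + s*(-48*x^2 - 126*x - 45) + 288*x^2 + 252*x + 54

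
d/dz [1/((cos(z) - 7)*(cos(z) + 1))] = 2*(cos(z) - 3)*sin(z)/((cos(z) - 7)^2*(cos(z) + 1)^2)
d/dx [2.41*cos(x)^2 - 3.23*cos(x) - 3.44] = (3.23 - 4.82*cos(x))*sin(x)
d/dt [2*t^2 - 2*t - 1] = 4*t - 2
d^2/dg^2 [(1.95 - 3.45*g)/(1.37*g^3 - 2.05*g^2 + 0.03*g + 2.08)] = (-38.85183*g^5 + 102.05541*g^4 - 116.33886*g^3 + 167.62356*g^2 - 122.32467*g + 17.06367)/(2.571353*g^9 - 11.542935*g^8 + 17.441196*g^7 + 2.59120100000001*g^6 - 34.668156*g^5 + 26.730993*g^4 + 17.014011*g^3 - 26.601744*g^2 + 0.389376*g + 8.998912)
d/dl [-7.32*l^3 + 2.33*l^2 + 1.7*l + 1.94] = -21.96*l^2 + 4.66*l + 1.7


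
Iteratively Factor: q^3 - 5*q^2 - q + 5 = (q + 1)*(q^2 - 6*q + 5) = (q - 5)*(q + 1)*(q - 1)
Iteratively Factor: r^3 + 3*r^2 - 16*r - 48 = (r + 4)*(r^2 - r - 12) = (r - 4)*(r + 4)*(r + 3)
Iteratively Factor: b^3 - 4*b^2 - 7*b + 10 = (b - 5)*(b^2 + b - 2) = (b - 5)*(b + 2)*(b - 1)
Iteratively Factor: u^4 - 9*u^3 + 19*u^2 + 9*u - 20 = (u - 1)*(u^3 - 8*u^2 + 11*u + 20) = (u - 5)*(u - 1)*(u^2 - 3*u - 4) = (u - 5)*(u - 1)*(u + 1)*(u - 4)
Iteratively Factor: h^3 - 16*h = (h + 4)*(h^2 - 4*h) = h*(h + 4)*(h - 4)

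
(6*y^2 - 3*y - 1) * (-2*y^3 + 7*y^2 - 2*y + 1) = -12*y^5 + 48*y^4 - 31*y^3 + 5*y^2 - y - 1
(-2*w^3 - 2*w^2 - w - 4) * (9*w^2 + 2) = -18*w^5 - 18*w^4 - 13*w^3 - 40*w^2 - 2*w - 8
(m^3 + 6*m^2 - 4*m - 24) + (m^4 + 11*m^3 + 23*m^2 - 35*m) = m^4 + 12*m^3 + 29*m^2 - 39*m - 24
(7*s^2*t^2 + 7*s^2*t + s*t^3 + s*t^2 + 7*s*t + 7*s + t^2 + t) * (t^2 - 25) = 7*s^2*t^4 + 7*s^2*t^3 - 175*s^2*t^2 - 175*s^2*t + s*t^5 + s*t^4 - 18*s*t^3 - 18*s*t^2 - 175*s*t - 175*s + t^4 + t^3 - 25*t^2 - 25*t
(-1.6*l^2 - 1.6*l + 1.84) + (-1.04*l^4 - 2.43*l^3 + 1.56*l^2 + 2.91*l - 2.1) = -1.04*l^4 - 2.43*l^3 - 0.04*l^2 + 1.31*l - 0.26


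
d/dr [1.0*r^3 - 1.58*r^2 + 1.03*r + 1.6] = 3.0*r^2 - 3.16*r + 1.03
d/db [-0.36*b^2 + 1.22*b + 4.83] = 1.22 - 0.72*b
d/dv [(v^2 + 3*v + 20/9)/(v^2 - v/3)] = 10*(-9*v^2 - 12*v + 2)/(3*v^2*(9*v^2 - 6*v + 1))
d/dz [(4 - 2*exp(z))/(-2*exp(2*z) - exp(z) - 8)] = 2*(-(exp(z) - 2)*(4*exp(z) + 1) + 2*exp(2*z) + exp(z) + 8)*exp(z)/(2*exp(2*z) + exp(z) + 8)^2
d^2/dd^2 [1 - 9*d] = 0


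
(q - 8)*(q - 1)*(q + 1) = q^3 - 8*q^2 - q + 8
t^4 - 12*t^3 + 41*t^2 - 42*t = t*(t - 7)*(t - 3)*(t - 2)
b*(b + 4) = b^2 + 4*b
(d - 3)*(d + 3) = d^2 - 9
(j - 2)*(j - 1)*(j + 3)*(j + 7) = j^4 + 7*j^3 - 7*j^2 - 43*j + 42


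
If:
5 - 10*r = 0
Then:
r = 1/2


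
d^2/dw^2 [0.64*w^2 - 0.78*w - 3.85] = 1.28000000000000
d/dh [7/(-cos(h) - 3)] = -7*sin(h)/(cos(h) + 3)^2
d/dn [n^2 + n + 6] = 2*n + 1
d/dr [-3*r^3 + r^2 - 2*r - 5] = -9*r^2 + 2*r - 2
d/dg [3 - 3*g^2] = -6*g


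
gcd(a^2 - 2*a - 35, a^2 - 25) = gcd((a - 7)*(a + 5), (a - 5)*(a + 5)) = a + 5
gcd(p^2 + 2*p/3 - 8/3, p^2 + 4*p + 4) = p + 2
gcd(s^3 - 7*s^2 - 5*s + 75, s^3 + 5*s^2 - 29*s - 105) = s^2 - 2*s - 15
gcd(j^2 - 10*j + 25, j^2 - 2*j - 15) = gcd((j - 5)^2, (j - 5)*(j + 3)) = j - 5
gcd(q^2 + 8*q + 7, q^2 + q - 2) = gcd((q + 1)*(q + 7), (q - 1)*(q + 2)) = 1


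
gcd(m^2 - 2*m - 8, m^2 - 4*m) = m - 4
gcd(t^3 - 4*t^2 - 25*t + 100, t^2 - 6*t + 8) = t - 4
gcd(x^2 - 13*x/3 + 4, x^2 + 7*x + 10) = 1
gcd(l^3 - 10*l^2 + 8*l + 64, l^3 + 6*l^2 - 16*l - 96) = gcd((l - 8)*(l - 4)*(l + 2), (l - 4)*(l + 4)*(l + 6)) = l - 4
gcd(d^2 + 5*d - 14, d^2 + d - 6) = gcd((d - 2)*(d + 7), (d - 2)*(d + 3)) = d - 2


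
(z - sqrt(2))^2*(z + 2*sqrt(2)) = z^3 - 6*z + 4*sqrt(2)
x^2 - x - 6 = (x - 3)*(x + 2)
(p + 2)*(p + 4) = p^2 + 6*p + 8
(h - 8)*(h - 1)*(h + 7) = h^3 - 2*h^2 - 55*h + 56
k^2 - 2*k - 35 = (k - 7)*(k + 5)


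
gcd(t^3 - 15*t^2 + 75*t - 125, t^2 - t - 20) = t - 5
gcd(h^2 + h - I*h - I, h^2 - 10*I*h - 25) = 1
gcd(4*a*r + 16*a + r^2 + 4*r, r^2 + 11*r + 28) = r + 4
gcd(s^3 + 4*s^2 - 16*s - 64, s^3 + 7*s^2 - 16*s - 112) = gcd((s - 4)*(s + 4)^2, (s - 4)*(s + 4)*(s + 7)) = s^2 - 16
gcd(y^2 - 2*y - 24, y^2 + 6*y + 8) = y + 4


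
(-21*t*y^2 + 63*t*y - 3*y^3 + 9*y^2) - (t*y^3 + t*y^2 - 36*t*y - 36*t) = -t*y^3 - 22*t*y^2 + 99*t*y + 36*t - 3*y^3 + 9*y^2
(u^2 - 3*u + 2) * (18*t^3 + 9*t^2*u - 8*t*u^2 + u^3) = 18*t^3*u^2 - 54*t^3*u + 36*t^3 + 9*t^2*u^3 - 27*t^2*u^2 + 18*t^2*u - 8*t*u^4 + 24*t*u^3 - 16*t*u^2 + u^5 - 3*u^4 + 2*u^3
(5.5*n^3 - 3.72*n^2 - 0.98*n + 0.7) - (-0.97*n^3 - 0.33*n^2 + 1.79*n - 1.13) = 6.47*n^3 - 3.39*n^2 - 2.77*n + 1.83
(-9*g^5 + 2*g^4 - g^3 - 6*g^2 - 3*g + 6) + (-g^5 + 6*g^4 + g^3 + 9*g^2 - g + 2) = -10*g^5 + 8*g^4 + 3*g^2 - 4*g + 8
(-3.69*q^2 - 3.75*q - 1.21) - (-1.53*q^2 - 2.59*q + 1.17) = -2.16*q^2 - 1.16*q - 2.38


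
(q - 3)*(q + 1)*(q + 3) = q^3 + q^2 - 9*q - 9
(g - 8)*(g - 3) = g^2 - 11*g + 24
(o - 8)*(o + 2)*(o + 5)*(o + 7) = o^4 + 6*o^3 - 53*o^2 - 402*o - 560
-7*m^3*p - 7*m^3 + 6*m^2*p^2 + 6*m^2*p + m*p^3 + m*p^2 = (-m + p)*(7*m + p)*(m*p + m)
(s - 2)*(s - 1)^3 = s^4 - 5*s^3 + 9*s^2 - 7*s + 2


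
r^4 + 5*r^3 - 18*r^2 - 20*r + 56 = (r - 2)^2*(r + 2)*(r + 7)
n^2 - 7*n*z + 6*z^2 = (n - 6*z)*(n - z)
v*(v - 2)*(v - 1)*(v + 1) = v^4 - 2*v^3 - v^2 + 2*v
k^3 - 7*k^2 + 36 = (k - 6)*(k - 3)*(k + 2)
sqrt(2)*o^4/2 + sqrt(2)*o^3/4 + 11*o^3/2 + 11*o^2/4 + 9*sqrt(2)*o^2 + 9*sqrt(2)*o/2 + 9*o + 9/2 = (o + 1/2)*(o + 3*sqrt(2)/2)*(o + 3*sqrt(2))*(sqrt(2)*o/2 + 1)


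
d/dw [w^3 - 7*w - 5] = 3*w^2 - 7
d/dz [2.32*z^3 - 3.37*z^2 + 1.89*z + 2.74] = 6.96*z^2 - 6.74*z + 1.89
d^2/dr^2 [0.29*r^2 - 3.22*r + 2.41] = 0.580000000000000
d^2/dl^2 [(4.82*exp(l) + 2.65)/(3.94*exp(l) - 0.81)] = (-2.8421709430404e-14*exp(2*l) + 56.520088*exp(l) + 11.619612)*exp(l)/(61.162984*exp(3*l) - 37.722348*exp(2*l) + 7.755102*exp(l) - 0.531441)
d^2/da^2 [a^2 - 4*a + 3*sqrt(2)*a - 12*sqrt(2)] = 2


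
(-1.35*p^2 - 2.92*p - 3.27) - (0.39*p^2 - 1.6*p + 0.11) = -1.74*p^2 - 1.32*p - 3.38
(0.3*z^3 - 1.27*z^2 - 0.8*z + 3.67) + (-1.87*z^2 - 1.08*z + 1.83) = 0.3*z^3 - 3.14*z^2 - 1.88*z + 5.5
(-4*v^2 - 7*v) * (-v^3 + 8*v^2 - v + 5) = 4*v^5 - 25*v^4 - 52*v^3 - 13*v^2 - 35*v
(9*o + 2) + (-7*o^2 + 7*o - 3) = -7*o^2 + 16*o - 1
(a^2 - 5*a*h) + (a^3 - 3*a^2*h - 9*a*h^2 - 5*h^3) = a^3 - 3*a^2*h + a^2 - 9*a*h^2 - 5*a*h - 5*h^3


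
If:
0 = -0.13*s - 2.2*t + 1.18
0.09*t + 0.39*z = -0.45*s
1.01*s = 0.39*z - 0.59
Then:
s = -0.44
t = 0.56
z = 0.38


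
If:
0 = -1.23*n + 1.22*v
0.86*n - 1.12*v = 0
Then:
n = 0.00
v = 0.00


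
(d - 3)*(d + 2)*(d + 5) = d^3 + 4*d^2 - 11*d - 30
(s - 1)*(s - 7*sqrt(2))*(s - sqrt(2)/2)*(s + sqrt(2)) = s^4 - 13*sqrt(2)*s^3/2 - s^3 - 8*s^2 + 13*sqrt(2)*s^2/2 + 8*s + 7*sqrt(2)*s - 7*sqrt(2)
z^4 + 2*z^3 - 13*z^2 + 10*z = z*(z - 2)*(z - 1)*(z + 5)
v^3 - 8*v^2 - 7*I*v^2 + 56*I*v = v*(v - 8)*(v - 7*I)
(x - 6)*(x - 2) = x^2 - 8*x + 12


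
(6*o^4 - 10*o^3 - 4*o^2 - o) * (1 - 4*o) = -24*o^5 + 46*o^4 + 6*o^3 - o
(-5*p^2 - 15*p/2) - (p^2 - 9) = -6*p^2 - 15*p/2 + 9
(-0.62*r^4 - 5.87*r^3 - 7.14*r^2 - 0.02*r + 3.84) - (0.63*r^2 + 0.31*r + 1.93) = -0.62*r^4 - 5.87*r^3 - 7.77*r^2 - 0.33*r + 1.91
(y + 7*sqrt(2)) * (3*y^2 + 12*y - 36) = 3*y^3 + 12*y^2 + 21*sqrt(2)*y^2 - 36*y + 84*sqrt(2)*y - 252*sqrt(2)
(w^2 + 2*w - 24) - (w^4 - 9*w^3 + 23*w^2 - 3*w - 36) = -w^4 + 9*w^3 - 22*w^2 + 5*w + 12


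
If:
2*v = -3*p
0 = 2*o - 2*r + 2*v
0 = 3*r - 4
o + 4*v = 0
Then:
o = 16/9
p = 8/27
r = 4/3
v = -4/9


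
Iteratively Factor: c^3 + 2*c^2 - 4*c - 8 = (c + 2)*(c^2 - 4) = (c + 2)^2*(c - 2)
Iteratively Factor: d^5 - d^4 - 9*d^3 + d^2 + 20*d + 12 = (d + 1)*(d^4 - 2*d^3 - 7*d^2 + 8*d + 12) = (d + 1)^2*(d^3 - 3*d^2 - 4*d + 12) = (d - 2)*(d + 1)^2*(d^2 - d - 6) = (d - 3)*(d - 2)*(d + 1)^2*(d + 2)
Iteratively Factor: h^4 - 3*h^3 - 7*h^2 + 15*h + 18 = (h + 1)*(h^3 - 4*h^2 - 3*h + 18) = (h - 3)*(h + 1)*(h^2 - h - 6) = (h - 3)^2*(h + 1)*(h + 2)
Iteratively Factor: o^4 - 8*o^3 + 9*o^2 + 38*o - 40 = (o - 5)*(o^3 - 3*o^2 - 6*o + 8) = (o - 5)*(o - 4)*(o^2 + o - 2) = (o - 5)*(o - 4)*(o + 2)*(o - 1)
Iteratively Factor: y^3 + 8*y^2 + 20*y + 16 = (y + 4)*(y^2 + 4*y + 4) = (y + 2)*(y + 4)*(y + 2)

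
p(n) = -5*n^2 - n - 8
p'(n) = -10*n - 1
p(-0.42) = -8.46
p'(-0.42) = 3.20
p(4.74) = -125.08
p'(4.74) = -48.40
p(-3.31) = -59.47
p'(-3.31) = 32.10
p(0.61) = -10.47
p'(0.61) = -7.10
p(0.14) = -8.24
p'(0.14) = -2.40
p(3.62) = -77.14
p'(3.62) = -37.20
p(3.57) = -75.29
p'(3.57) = -36.70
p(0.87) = -12.65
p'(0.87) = -9.70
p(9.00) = -422.00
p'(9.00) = -91.00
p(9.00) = -422.00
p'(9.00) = -91.00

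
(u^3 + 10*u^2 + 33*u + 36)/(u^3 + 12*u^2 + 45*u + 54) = (u + 4)/(u + 6)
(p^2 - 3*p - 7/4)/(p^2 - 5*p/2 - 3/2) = (p - 7/2)/(p - 3)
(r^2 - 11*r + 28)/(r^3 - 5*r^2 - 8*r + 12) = (r^2 - 11*r + 28)/(r^3 - 5*r^2 - 8*r + 12)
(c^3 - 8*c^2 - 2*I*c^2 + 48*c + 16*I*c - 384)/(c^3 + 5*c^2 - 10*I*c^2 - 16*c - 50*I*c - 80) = (c^2 + c*(-8 + 6*I) - 48*I)/(c^2 + c*(5 - 2*I) - 10*I)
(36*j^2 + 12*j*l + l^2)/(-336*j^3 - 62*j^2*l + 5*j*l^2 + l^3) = (-6*j - l)/(56*j^2 + j*l - l^2)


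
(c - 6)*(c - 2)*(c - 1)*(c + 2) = c^4 - 7*c^3 + 2*c^2 + 28*c - 24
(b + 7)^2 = b^2 + 14*b + 49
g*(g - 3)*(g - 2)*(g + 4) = g^4 - g^3 - 14*g^2 + 24*g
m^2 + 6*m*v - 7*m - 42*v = (m - 7)*(m + 6*v)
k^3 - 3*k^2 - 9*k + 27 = (k - 3)^2*(k + 3)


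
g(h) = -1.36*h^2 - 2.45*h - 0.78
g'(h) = -2.72*h - 2.45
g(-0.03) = -0.71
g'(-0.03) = -2.37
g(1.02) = -4.69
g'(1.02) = -5.22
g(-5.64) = -30.22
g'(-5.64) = 12.89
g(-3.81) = -11.19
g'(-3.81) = 7.91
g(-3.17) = -6.68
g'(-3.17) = 6.17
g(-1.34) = 0.06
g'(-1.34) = 1.19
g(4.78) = -43.56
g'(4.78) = -15.45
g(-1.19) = 0.21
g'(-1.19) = 0.79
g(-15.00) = -270.03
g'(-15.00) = 38.35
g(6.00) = -64.44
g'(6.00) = -18.77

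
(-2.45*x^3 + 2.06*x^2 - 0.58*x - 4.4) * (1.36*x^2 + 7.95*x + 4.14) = -3.332*x^5 - 16.6759*x^4 + 5.4452*x^3 - 2.0666*x^2 - 37.3812*x - 18.216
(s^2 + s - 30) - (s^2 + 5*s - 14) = -4*s - 16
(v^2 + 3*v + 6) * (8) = 8*v^2 + 24*v + 48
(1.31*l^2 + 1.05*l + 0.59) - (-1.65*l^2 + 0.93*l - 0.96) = 2.96*l^2 + 0.12*l + 1.55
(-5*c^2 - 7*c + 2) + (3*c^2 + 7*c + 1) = 3 - 2*c^2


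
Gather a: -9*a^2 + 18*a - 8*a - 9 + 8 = -9*a^2 + 10*a - 1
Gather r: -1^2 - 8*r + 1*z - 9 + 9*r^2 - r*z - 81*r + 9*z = 9*r^2 + r*(-z - 89) + 10*z - 10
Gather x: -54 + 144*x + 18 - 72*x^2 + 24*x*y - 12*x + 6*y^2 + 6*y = -72*x^2 + x*(24*y + 132) + 6*y^2 + 6*y - 36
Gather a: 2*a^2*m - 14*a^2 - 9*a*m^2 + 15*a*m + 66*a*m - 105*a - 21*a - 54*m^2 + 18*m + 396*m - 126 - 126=a^2*(2*m - 14) + a*(-9*m^2 + 81*m - 126) - 54*m^2 + 414*m - 252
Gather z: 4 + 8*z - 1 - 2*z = 6*z + 3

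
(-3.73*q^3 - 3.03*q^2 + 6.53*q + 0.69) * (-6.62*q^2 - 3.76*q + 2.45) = 24.6926*q^5 + 34.0834*q^4 - 40.9743*q^3 - 36.5441*q^2 + 13.4041*q + 1.6905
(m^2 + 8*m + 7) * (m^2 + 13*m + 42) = m^4 + 21*m^3 + 153*m^2 + 427*m + 294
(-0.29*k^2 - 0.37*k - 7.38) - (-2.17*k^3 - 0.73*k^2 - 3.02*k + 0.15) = 2.17*k^3 + 0.44*k^2 + 2.65*k - 7.53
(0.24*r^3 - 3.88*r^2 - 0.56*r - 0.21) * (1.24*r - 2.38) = 0.2976*r^4 - 5.3824*r^3 + 8.54*r^2 + 1.0724*r + 0.4998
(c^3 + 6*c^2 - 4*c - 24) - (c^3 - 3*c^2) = 9*c^2 - 4*c - 24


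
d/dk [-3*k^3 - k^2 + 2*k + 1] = -9*k^2 - 2*k + 2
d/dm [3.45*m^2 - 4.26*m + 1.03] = 6.9*m - 4.26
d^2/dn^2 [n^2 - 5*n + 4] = 2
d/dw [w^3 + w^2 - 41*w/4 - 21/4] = 3*w^2 + 2*w - 41/4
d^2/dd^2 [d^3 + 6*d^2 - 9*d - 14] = 6*d + 12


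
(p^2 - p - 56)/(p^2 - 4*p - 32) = (p + 7)/(p + 4)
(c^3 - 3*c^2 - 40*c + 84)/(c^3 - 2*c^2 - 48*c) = (c^2 - 9*c + 14)/(c*(c - 8))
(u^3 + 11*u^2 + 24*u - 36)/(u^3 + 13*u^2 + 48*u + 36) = (u - 1)/(u + 1)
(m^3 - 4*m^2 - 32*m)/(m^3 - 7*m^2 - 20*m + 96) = m/(m - 3)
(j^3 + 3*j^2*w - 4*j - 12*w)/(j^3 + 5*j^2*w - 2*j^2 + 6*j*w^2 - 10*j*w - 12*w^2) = (j + 2)/(j + 2*w)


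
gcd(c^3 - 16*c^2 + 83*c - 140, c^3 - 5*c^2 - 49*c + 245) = c^2 - 12*c + 35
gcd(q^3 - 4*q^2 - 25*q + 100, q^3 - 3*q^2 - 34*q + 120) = q^2 - 9*q + 20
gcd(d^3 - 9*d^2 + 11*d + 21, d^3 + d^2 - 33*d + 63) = d - 3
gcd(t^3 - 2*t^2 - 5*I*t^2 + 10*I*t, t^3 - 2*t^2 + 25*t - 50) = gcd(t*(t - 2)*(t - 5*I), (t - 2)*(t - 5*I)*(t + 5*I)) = t^2 + t*(-2 - 5*I) + 10*I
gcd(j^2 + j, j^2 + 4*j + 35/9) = 1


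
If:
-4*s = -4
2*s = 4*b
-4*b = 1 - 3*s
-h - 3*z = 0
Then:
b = 1/2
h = -3*z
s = 1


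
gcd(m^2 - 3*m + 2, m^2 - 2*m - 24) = 1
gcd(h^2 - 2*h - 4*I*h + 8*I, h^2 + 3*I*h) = 1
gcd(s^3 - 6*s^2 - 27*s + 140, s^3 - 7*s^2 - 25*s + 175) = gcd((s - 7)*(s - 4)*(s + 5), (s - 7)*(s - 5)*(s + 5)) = s^2 - 2*s - 35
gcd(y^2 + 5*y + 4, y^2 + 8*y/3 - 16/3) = y + 4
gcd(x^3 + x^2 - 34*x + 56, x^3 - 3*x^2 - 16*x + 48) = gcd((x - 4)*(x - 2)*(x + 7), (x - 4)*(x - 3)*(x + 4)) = x - 4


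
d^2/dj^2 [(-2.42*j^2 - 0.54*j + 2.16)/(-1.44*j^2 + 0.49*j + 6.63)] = (-7.105427357601e-15*j^4 + 5.654592*j^3 + 111.751488*j^2 + 40.077504*j + 166.961664)/(2.985984*j^6 - 3.048192*j^5 - 40.206672*j^4 + 27.951119*j^3 + 185.118219*j^2 - 64.616643*j - 291.434247)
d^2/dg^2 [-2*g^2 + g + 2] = -4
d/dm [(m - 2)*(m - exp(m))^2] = (m - exp(m))*(m + 2*(1 - exp(m))*(m - 2) - exp(m))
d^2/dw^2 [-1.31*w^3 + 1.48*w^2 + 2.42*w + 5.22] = 2.96 - 7.86*w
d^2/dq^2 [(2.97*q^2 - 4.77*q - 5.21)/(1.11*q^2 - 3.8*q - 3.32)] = (13.300686*q^3 + 27.1548180000001*q^2 + 26.384256*q - 3.034888)/(1.367631*q^6 - 14.04594*q^5 + 35.813484*q^4 + 29.15056*q^3 - 107.117808*q^2 - 125.65536*q - 36.594368)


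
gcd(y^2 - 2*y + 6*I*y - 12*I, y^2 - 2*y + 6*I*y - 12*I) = y^2 + y*(-2 + 6*I) - 12*I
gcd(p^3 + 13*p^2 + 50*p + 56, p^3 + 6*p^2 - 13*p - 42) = p^2 + 9*p + 14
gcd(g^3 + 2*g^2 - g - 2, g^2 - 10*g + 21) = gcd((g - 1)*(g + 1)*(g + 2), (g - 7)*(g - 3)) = 1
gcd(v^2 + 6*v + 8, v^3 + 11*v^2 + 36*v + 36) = v + 2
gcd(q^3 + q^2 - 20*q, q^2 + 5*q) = q^2 + 5*q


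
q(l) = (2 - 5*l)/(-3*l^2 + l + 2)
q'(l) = (2 - 5*l)*(6*l - 1)/(-3*l^2 + l + 2)^2 - 5/(-3*l^2 + l + 2)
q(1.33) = 2.35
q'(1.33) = -5.78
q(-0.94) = -4.21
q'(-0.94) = -14.44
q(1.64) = 1.40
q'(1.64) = -1.67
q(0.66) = -0.96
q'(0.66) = -5.80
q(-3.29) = -0.55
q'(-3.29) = -0.19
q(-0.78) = -9.75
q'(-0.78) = -83.23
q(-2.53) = -0.74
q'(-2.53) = -0.36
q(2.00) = 1.00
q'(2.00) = -0.75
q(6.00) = 0.28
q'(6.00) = -0.05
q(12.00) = 0.14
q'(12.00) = -0.01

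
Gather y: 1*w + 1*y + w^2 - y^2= w^2 + w - y^2 + y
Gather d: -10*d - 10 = -10*d - 10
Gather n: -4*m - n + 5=-4*m - n + 5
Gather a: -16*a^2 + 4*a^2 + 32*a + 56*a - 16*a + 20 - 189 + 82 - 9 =-12*a^2 + 72*a - 96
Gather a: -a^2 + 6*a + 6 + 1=-a^2 + 6*a + 7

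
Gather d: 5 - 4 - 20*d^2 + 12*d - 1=-20*d^2 + 12*d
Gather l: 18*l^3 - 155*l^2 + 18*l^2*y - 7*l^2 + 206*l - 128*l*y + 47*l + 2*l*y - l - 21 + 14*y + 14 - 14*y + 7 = 18*l^3 + l^2*(18*y - 162) + l*(252 - 126*y)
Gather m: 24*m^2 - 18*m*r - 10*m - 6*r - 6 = 24*m^2 + m*(-18*r - 10) - 6*r - 6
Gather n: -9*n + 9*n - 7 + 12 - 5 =0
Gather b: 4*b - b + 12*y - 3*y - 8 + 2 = 3*b + 9*y - 6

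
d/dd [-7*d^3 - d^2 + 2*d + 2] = -21*d^2 - 2*d + 2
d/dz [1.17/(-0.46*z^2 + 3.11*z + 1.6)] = (1.0764*z - 3.6387)/(-0.46*z^2 + 3.11*z + 1.6)^2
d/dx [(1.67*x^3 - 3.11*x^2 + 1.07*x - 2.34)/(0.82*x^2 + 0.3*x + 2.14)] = (1.3694*x^4 + 1.002*x^3 + 8.911*x^2 - 9.4732*x + 2.9918)/(0.6724*x^4 + 0.492*x^3 + 3.5996*x^2 + 1.284*x + 4.5796)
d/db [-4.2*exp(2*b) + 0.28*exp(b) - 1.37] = (0.28 - 8.4*exp(b))*exp(b)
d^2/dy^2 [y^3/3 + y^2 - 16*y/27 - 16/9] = 2*y + 2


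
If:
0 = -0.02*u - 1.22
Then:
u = -61.00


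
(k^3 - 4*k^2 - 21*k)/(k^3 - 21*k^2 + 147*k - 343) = k*(k + 3)/(k^2 - 14*k + 49)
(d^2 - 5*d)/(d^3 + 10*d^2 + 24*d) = (d - 5)/(d^2 + 10*d + 24)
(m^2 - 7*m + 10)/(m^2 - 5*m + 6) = (m - 5)/(m - 3)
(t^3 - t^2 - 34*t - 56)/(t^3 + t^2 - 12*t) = (t^2 - 5*t - 14)/(t*(t - 3))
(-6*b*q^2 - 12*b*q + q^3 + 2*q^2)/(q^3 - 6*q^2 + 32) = q*(-6*b + q)/(q^2 - 8*q + 16)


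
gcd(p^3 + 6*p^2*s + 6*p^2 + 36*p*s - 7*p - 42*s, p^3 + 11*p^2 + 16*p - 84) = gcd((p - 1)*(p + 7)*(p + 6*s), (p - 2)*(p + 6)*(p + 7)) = p + 7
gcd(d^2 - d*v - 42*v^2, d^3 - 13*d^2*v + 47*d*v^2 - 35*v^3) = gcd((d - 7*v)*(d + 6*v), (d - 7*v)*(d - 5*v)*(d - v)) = -d + 7*v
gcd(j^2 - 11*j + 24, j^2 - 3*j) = j - 3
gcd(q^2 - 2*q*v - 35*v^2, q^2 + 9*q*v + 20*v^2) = q + 5*v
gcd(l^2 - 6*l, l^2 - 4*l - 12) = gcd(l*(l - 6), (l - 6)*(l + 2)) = l - 6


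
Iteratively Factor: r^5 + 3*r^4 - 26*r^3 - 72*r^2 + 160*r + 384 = (r - 4)*(r^4 + 7*r^3 + 2*r^2 - 64*r - 96) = (r - 4)*(r + 2)*(r^3 + 5*r^2 - 8*r - 48) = (r - 4)*(r - 3)*(r + 2)*(r^2 + 8*r + 16) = (r - 4)*(r - 3)*(r + 2)*(r + 4)*(r + 4)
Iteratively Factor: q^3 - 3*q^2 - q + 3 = (q - 3)*(q^2 - 1) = (q - 3)*(q - 1)*(q + 1)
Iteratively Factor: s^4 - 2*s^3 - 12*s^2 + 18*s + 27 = (s + 1)*(s^3 - 3*s^2 - 9*s + 27) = (s - 3)*(s + 1)*(s^2 - 9) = (s - 3)*(s + 1)*(s + 3)*(s - 3)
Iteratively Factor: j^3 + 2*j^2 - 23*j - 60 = (j + 3)*(j^2 - j - 20) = (j + 3)*(j + 4)*(j - 5)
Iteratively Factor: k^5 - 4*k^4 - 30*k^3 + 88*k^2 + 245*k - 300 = (k - 5)*(k^4 + k^3 - 25*k^2 - 37*k + 60) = (k - 5)*(k + 4)*(k^3 - 3*k^2 - 13*k + 15) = (k - 5)*(k + 3)*(k + 4)*(k^2 - 6*k + 5) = (k - 5)^2*(k + 3)*(k + 4)*(k - 1)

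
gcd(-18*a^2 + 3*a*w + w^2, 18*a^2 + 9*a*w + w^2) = 6*a + w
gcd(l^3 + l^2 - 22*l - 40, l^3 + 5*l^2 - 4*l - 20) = l + 2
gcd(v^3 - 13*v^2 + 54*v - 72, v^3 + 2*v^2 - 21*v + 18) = v - 3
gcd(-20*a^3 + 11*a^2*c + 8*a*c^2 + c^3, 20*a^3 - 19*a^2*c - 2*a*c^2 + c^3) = 4*a^2 - 3*a*c - c^2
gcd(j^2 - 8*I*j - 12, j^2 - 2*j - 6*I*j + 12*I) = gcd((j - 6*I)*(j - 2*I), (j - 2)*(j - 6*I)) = j - 6*I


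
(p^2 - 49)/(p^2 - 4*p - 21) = (p + 7)/(p + 3)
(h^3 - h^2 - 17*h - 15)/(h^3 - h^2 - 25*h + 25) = (h^2 + 4*h + 3)/(h^2 + 4*h - 5)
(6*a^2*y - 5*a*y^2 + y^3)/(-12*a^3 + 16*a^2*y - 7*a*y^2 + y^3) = y/(-2*a + y)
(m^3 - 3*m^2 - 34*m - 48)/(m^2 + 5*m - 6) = (m^3 - 3*m^2 - 34*m - 48)/(m^2 + 5*m - 6)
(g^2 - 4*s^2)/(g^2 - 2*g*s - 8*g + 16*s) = (g + 2*s)/(g - 8)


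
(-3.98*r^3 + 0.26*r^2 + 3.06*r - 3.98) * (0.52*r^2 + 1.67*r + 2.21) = -2.0696*r^5 - 6.5114*r^4 - 6.7704*r^3 + 3.6152*r^2 + 0.116000000000001*r - 8.7958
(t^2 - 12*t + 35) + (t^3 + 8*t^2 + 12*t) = t^3 + 9*t^2 + 35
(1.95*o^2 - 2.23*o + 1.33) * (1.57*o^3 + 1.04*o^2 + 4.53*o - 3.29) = 3.0615*o^5 - 1.4731*o^4 + 8.6024*o^3 - 15.1342*o^2 + 13.3616*o - 4.3757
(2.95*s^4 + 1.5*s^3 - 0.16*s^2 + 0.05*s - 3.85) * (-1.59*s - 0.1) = -4.6905*s^5 - 2.68*s^4 + 0.1044*s^3 - 0.0635*s^2 + 6.1165*s + 0.385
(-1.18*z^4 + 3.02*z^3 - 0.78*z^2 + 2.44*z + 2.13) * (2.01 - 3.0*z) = 3.54*z^5 - 11.4318*z^4 + 8.4102*z^3 - 8.8878*z^2 - 1.4856*z + 4.2813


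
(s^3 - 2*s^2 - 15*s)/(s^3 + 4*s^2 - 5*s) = (s^2 - 2*s - 15)/(s^2 + 4*s - 5)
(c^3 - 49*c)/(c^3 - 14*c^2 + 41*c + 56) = c*(c + 7)/(c^2 - 7*c - 8)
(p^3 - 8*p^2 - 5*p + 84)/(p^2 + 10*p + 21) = (p^2 - 11*p + 28)/(p + 7)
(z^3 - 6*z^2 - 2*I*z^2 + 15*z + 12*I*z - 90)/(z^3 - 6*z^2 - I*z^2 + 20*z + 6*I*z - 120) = (z + 3*I)/(z + 4*I)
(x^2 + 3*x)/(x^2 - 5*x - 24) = x/(x - 8)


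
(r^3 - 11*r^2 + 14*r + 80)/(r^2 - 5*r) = r - 6 - 16/r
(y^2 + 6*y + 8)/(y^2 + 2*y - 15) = (y^2 + 6*y + 8)/(y^2 + 2*y - 15)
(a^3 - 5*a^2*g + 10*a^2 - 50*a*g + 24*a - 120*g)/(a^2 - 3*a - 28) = (a^2 - 5*a*g + 6*a - 30*g)/(a - 7)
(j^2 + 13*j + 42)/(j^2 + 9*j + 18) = (j + 7)/(j + 3)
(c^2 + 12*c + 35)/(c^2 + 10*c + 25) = (c + 7)/(c + 5)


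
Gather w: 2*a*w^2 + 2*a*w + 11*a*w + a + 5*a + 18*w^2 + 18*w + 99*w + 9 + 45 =6*a + w^2*(2*a + 18) + w*(13*a + 117) + 54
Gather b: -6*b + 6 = 6 - 6*b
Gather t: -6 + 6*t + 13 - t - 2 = 5*t + 5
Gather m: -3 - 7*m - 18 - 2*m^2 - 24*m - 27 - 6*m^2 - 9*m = -8*m^2 - 40*m - 48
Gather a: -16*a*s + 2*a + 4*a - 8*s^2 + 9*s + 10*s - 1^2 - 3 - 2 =a*(6 - 16*s) - 8*s^2 + 19*s - 6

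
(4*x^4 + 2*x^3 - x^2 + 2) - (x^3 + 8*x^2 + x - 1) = 4*x^4 + x^3 - 9*x^2 - x + 3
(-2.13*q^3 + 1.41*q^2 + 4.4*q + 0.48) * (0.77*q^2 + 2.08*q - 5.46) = -1.6401*q^5 - 3.3447*q^4 + 17.9506*q^3 + 1.823*q^2 - 23.0256*q - 2.6208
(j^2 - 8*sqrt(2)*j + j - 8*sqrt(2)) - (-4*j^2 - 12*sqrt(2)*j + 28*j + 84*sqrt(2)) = 5*j^2 - 27*j + 4*sqrt(2)*j - 92*sqrt(2)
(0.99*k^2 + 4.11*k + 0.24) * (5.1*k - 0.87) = 5.049*k^3 + 20.0997*k^2 - 2.3517*k - 0.2088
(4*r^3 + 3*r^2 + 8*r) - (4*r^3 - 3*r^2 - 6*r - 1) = 6*r^2 + 14*r + 1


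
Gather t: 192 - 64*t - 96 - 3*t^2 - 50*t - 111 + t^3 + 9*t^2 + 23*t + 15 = t^3 + 6*t^2 - 91*t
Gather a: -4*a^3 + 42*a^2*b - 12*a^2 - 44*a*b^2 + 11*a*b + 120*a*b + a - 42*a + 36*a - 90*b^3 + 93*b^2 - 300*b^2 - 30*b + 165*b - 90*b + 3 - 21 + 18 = -4*a^3 + a^2*(42*b - 12) + a*(-44*b^2 + 131*b - 5) - 90*b^3 - 207*b^2 + 45*b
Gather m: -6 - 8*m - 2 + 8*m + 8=0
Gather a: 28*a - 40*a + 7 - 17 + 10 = -12*a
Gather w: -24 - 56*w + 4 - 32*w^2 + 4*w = -32*w^2 - 52*w - 20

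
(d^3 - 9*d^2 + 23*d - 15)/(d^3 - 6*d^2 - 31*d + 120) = (d^2 - 6*d + 5)/(d^2 - 3*d - 40)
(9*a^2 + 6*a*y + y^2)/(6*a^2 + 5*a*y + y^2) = (3*a + y)/(2*a + y)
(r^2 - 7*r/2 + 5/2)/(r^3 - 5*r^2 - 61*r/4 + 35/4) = 2*(2*r^2 - 7*r + 5)/(4*r^3 - 20*r^2 - 61*r + 35)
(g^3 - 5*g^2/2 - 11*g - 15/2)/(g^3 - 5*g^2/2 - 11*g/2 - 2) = (2*g^2 - 7*g - 15)/(2*g^2 - 7*g - 4)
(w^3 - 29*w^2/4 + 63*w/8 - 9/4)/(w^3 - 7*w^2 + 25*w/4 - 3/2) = (4*w - 3)/(2*(2*w - 1))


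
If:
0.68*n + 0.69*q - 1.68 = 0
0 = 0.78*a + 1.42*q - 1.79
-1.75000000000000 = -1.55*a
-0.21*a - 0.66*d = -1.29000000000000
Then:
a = 1.13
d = 1.60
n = 1.82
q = 0.64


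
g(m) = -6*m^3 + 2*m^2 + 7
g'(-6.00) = -672.00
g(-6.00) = 1375.00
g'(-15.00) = -4110.00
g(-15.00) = 20707.00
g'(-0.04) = -0.19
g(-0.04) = 7.00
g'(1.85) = -54.20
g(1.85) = -24.14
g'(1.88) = -56.10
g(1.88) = -25.80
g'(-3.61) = -249.02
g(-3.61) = 315.34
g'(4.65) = -370.60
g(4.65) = -553.02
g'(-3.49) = -233.20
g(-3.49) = 286.41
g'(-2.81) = -153.37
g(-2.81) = 155.92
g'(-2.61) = -133.06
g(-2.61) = 127.30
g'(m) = -18*m^2 + 4*m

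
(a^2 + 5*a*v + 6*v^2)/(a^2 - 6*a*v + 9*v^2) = (a^2 + 5*a*v + 6*v^2)/(a^2 - 6*a*v + 9*v^2)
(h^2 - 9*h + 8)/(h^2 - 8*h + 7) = (h - 8)/(h - 7)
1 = 1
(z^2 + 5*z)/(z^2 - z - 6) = z*(z + 5)/(z^2 - z - 6)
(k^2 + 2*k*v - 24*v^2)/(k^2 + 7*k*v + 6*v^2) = (k - 4*v)/(k + v)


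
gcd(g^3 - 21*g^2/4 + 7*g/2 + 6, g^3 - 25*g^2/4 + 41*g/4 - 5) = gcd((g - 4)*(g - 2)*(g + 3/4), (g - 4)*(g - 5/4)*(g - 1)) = g - 4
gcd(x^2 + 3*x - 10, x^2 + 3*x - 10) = x^2 + 3*x - 10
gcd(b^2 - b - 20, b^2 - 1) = 1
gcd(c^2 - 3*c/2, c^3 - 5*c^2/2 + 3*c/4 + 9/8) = c - 3/2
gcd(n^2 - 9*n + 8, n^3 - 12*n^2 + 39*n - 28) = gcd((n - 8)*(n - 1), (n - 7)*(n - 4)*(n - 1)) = n - 1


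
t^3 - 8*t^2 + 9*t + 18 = (t - 6)*(t - 3)*(t + 1)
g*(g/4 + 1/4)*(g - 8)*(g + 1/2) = g^4/4 - 13*g^3/8 - 23*g^2/8 - g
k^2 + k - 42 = (k - 6)*(k + 7)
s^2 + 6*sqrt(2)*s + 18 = (s + 3*sqrt(2))^2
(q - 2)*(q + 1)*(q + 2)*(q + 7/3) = q^4 + 10*q^3/3 - 5*q^2/3 - 40*q/3 - 28/3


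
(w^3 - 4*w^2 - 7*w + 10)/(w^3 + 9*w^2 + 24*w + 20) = (w^2 - 6*w + 5)/(w^2 + 7*w + 10)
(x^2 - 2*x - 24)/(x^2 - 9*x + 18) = (x + 4)/(x - 3)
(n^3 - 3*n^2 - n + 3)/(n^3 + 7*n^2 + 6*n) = (n^2 - 4*n + 3)/(n*(n + 6))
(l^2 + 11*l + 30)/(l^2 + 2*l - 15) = (l + 6)/(l - 3)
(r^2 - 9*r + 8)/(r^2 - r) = (r - 8)/r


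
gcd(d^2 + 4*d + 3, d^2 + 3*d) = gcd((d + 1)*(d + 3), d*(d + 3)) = d + 3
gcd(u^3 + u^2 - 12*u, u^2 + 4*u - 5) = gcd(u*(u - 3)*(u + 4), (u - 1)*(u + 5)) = 1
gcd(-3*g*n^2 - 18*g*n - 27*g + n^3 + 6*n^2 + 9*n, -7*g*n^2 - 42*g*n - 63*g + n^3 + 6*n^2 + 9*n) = n^2 + 6*n + 9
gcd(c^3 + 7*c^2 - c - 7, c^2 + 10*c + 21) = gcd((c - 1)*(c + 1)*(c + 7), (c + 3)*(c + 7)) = c + 7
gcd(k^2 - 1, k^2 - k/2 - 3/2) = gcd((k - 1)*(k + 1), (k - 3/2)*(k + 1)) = k + 1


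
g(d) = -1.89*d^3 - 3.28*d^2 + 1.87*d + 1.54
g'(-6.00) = -162.89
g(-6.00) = 280.48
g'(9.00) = -516.44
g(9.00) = -1625.12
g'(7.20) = -339.29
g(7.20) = -860.47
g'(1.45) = -19.56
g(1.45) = -8.41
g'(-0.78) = 3.54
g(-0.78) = -1.02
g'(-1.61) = -2.27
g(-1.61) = -2.09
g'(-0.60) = 3.76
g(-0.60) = -0.35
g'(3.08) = -72.12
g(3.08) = -79.04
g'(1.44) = -19.33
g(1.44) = -8.21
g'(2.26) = -41.92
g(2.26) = -32.80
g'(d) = -5.67*d^2 - 6.56*d + 1.87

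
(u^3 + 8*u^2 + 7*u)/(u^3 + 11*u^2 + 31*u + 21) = u/(u + 3)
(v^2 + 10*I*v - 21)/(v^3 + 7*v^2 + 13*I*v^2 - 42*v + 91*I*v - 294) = (v + 3*I)/(v^2 + v*(7 + 6*I) + 42*I)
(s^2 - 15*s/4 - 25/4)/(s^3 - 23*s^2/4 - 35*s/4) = (s - 5)/(s*(s - 7))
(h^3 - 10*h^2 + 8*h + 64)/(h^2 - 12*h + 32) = h + 2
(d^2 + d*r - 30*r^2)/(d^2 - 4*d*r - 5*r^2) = (d + 6*r)/(d + r)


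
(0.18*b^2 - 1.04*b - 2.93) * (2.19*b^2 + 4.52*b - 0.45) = 0.3942*b^4 - 1.464*b^3 - 11.1985*b^2 - 12.7756*b + 1.3185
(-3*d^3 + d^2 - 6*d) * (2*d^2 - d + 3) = -6*d^5 + 5*d^4 - 22*d^3 + 9*d^2 - 18*d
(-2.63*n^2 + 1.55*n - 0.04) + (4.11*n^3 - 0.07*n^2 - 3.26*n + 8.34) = 4.11*n^3 - 2.7*n^2 - 1.71*n + 8.3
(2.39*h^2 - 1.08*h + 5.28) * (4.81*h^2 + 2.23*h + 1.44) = 11.4959*h^4 + 0.1349*h^3 + 26.43*h^2 + 10.2192*h + 7.6032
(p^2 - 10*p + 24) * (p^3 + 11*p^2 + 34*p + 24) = p^5 + p^4 - 52*p^3 - 52*p^2 + 576*p + 576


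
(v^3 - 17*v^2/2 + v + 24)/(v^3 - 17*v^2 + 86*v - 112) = (v + 3/2)/(v - 7)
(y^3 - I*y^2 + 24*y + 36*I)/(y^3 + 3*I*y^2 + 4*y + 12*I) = (y - 6*I)/(y - 2*I)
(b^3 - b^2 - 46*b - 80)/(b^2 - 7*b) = (b^3 - b^2 - 46*b - 80)/(b*(b - 7))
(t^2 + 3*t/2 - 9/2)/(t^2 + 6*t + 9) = (t - 3/2)/(t + 3)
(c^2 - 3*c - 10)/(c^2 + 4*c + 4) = (c - 5)/(c + 2)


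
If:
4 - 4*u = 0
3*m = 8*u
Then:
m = 8/3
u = 1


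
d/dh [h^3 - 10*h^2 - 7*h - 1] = 3*h^2 - 20*h - 7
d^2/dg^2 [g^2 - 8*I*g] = 2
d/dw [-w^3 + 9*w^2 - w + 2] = -3*w^2 + 18*w - 1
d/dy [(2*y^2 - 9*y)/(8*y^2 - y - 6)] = 2*(35*y^2 - 12*y + 27)/(64*y^4 - 16*y^3 - 95*y^2 + 12*y + 36)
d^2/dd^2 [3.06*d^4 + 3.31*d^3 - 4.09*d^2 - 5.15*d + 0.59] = 36.72*d^2 + 19.86*d - 8.18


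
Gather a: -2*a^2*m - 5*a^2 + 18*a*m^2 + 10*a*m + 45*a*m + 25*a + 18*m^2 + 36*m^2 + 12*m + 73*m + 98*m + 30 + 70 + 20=a^2*(-2*m - 5) + a*(18*m^2 + 55*m + 25) + 54*m^2 + 183*m + 120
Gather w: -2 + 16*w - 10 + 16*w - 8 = 32*w - 20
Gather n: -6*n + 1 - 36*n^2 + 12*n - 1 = -36*n^2 + 6*n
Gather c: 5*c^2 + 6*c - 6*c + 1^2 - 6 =5*c^2 - 5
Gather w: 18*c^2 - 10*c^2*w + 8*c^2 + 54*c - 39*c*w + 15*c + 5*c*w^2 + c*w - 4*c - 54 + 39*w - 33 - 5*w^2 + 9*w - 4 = 26*c^2 + 65*c + w^2*(5*c - 5) + w*(-10*c^2 - 38*c + 48) - 91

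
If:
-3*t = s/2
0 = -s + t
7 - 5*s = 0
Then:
No Solution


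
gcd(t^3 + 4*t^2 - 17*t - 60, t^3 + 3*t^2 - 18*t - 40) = t^2 + t - 20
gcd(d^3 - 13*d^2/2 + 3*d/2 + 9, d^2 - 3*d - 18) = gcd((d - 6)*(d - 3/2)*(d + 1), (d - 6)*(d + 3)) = d - 6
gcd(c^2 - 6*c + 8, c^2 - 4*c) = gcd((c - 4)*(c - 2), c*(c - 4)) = c - 4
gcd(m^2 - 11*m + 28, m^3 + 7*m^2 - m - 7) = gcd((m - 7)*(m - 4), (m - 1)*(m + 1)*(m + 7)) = 1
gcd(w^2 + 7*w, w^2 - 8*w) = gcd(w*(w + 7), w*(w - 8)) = w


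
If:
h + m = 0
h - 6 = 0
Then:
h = 6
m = -6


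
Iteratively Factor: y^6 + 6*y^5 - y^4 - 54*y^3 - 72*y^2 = (y + 3)*(y^5 + 3*y^4 - 10*y^3 - 24*y^2) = (y + 2)*(y + 3)*(y^4 + y^3 - 12*y^2) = (y - 3)*(y + 2)*(y + 3)*(y^3 + 4*y^2) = y*(y - 3)*(y + 2)*(y + 3)*(y^2 + 4*y) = y*(y - 3)*(y + 2)*(y + 3)*(y + 4)*(y)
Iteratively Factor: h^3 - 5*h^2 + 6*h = (h - 2)*(h^2 - 3*h) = h*(h - 2)*(h - 3)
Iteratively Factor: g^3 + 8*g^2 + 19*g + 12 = (g + 1)*(g^2 + 7*g + 12) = (g + 1)*(g + 4)*(g + 3)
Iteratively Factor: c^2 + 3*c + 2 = (c + 1)*(c + 2)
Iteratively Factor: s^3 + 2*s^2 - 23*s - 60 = (s + 4)*(s^2 - 2*s - 15) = (s - 5)*(s + 4)*(s + 3)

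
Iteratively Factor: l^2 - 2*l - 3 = (l + 1)*(l - 3)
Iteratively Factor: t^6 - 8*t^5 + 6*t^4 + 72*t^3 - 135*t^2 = (t)*(t^5 - 8*t^4 + 6*t^3 + 72*t^2 - 135*t) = t*(t - 3)*(t^4 - 5*t^3 - 9*t^2 + 45*t) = t*(t - 3)^2*(t^3 - 2*t^2 - 15*t) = t*(t - 3)^2*(t + 3)*(t^2 - 5*t) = t*(t - 5)*(t - 3)^2*(t + 3)*(t)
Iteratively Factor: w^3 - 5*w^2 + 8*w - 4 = (w - 2)*(w^2 - 3*w + 2) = (w - 2)*(w - 1)*(w - 2)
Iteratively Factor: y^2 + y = (y)*(y + 1)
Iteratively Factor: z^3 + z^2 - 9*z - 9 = (z + 1)*(z^2 - 9) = (z - 3)*(z + 1)*(z + 3)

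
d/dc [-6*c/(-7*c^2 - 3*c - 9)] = 6*(9 - 7*c^2)/(49*c^4 + 42*c^3 + 135*c^2 + 54*c + 81)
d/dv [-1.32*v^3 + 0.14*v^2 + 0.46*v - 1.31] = -3.96*v^2 + 0.28*v + 0.46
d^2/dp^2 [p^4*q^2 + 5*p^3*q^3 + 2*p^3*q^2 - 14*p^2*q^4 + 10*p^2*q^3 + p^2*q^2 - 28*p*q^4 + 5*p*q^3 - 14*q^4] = q^2*(12*p^2 + 30*p*q + 12*p - 28*q^2 + 20*q + 2)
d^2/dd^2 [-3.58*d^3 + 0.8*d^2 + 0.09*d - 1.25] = 1.6 - 21.48*d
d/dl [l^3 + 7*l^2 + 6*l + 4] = 3*l^2 + 14*l + 6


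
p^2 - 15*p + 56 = (p - 8)*(p - 7)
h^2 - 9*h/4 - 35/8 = (h - 7/2)*(h + 5/4)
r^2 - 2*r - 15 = (r - 5)*(r + 3)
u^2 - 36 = (u - 6)*(u + 6)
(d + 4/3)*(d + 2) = d^2 + 10*d/3 + 8/3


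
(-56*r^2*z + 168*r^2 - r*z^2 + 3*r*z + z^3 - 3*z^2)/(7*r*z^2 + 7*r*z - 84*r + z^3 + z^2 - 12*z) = (-8*r + z)/(z + 4)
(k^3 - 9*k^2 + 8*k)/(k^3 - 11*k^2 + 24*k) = (k - 1)/(k - 3)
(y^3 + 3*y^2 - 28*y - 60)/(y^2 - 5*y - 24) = (-y^3 - 3*y^2 + 28*y + 60)/(-y^2 + 5*y + 24)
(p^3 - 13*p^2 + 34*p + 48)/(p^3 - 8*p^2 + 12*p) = (p^2 - 7*p - 8)/(p*(p - 2))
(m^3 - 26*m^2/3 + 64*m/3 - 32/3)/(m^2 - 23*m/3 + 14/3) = (m^2 - 8*m + 16)/(m - 7)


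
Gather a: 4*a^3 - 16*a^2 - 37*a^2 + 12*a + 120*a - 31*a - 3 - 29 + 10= 4*a^3 - 53*a^2 + 101*a - 22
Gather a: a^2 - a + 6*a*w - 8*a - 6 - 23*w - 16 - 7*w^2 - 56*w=a^2 + a*(6*w - 9) - 7*w^2 - 79*w - 22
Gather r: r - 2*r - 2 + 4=2 - r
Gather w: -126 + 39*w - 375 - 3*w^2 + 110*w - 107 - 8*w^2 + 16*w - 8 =-11*w^2 + 165*w - 616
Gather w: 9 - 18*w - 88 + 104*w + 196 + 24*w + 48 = 110*w + 165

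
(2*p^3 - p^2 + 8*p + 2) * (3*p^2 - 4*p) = 6*p^5 - 11*p^4 + 28*p^3 - 26*p^2 - 8*p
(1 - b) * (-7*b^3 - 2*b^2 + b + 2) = 7*b^4 - 5*b^3 - 3*b^2 - b + 2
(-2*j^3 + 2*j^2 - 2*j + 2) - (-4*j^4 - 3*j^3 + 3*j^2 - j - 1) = 4*j^4 + j^3 - j^2 - j + 3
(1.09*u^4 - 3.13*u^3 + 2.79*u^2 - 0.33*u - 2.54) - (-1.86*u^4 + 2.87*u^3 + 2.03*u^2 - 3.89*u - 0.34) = 2.95*u^4 - 6.0*u^3 + 0.76*u^2 + 3.56*u - 2.2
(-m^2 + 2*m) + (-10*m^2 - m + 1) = -11*m^2 + m + 1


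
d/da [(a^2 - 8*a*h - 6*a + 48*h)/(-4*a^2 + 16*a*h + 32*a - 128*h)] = (-(-a + 2*h + 4)*(a^2 - 8*a*h - 6*a + 48*h) + (-a + 4*h + 3)*(a^2 - 4*a*h - 8*a + 32*h))/(2*(a^2 - 4*a*h - 8*a + 32*h)^2)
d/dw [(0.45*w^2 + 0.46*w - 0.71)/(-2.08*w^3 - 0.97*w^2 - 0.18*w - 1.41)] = (0.936*w^4 + 1.9136*w^3 - 4.0652*w^2 - 2.6464*w - 0.7764)/(4.3264*w^6 + 4.0352*w^5 + 1.6897*w^4 + 6.2148*w^3 + 2.7678*w^2 + 0.5076*w + 1.9881)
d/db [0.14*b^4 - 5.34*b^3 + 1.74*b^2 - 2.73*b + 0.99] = 0.56*b^3 - 16.02*b^2 + 3.48*b - 2.73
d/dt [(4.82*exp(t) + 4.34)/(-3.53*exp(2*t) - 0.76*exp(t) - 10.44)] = (17.0146*exp(2*t) + 30.6404*exp(t) - 47.0224)*exp(t)/(12.4609*exp(4*t) + 5.3656*exp(3*t) + 74.284*exp(2*t) + 15.8688*exp(t) + 108.9936)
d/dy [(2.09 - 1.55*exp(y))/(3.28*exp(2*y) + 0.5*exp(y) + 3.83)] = (5.084*exp(2*y) - 13.7104*exp(y) - 6.9815)*exp(y)/(10.7584*exp(4*y) + 3.28*exp(3*y) + 25.3748*exp(2*y) + 3.83*exp(y) + 14.6689)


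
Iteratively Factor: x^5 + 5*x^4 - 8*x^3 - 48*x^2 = (x)*(x^4 + 5*x^3 - 8*x^2 - 48*x) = x*(x + 4)*(x^3 + x^2 - 12*x) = x*(x + 4)^2*(x^2 - 3*x) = x^2*(x + 4)^2*(x - 3)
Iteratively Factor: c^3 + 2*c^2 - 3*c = (c - 1)*(c^2 + 3*c) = (c - 1)*(c + 3)*(c)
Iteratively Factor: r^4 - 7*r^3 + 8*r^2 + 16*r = (r + 1)*(r^3 - 8*r^2 + 16*r) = (r - 4)*(r + 1)*(r^2 - 4*r) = r*(r - 4)*(r + 1)*(r - 4)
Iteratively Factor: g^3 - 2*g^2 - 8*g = (g + 2)*(g^2 - 4*g) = (g - 4)*(g + 2)*(g)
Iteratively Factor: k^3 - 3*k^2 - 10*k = (k + 2)*(k^2 - 5*k) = (k - 5)*(k + 2)*(k)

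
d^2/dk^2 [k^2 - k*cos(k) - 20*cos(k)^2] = k*cos(k) - 80*sin(k)^2 + 2*sin(k) + 42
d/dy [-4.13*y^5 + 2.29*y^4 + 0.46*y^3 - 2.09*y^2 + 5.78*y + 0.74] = -20.65*y^4 + 9.16*y^3 + 1.38*y^2 - 4.18*y + 5.78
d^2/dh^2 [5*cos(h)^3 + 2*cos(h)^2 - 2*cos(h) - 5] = -7*cos(h)/4 - 4*cos(2*h) - 45*cos(3*h)/4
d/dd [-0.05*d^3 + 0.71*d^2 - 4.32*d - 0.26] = -0.15*d^2 + 1.42*d - 4.32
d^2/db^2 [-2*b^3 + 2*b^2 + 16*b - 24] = 4 - 12*b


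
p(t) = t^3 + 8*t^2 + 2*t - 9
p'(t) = 3*t^2 + 16*t + 2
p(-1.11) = -2.73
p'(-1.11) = -12.06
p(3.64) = 152.51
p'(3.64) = 99.99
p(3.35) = 125.08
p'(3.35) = 89.27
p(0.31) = -7.58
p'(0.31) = 7.25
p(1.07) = 3.52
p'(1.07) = 22.55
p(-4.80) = 55.13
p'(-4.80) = -5.68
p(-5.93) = 51.93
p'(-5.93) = 12.61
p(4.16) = 209.76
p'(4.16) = 120.48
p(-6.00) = 51.00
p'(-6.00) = 14.00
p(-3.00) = 30.00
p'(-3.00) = -19.00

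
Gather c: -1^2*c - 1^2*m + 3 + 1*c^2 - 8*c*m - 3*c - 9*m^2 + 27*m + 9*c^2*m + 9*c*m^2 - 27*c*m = c^2*(9*m + 1) + c*(9*m^2 - 35*m - 4) - 9*m^2 + 26*m + 3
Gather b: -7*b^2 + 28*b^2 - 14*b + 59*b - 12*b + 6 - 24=21*b^2 + 33*b - 18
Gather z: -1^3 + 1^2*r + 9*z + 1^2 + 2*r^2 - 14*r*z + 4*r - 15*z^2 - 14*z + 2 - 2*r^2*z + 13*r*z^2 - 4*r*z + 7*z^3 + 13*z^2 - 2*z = 2*r^2 + 5*r + 7*z^3 + z^2*(13*r - 2) + z*(-2*r^2 - 18*r - 7) + 2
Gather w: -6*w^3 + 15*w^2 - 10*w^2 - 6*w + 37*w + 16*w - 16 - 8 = -6*w^3 + 5*w^2 + 47*w - 24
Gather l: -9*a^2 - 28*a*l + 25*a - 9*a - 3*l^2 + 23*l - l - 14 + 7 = -9*a^2 + 16*a - 3*l^2 + l*(22 - 28*a) - 7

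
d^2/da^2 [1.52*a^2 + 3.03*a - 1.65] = 3.04000000000000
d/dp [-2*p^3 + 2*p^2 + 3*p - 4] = -6*p^2 + 4*p + 3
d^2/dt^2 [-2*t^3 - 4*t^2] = -12*t - 8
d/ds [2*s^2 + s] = 4*s + 1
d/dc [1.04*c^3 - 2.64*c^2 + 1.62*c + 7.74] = 3.12*c^2 - 5.28*c + 1.62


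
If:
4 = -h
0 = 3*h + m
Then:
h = -4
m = 12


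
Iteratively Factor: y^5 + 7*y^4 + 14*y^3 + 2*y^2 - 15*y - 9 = (y + 3)*(y^4 + 4*y^3 + 2*y^2 - 4*y - 3) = (y + 3)^2*(y^3 + y^2 - y - 1) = (y - 1)*(y + 3)^2*(y^2 + 2*y + 1) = (y - 1)*(y + 1)*(y + 3)^2*(y + 1)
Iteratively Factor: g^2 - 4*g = (g)*(g - 4)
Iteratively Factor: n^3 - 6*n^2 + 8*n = (n)*(n^2 - 6*n + 8) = n*(n - 4)*(n - 2)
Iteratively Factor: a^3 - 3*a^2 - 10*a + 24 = (a - 2)*(a^2 - a - 12) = (a - 4)*(a - 2)*(a + 3)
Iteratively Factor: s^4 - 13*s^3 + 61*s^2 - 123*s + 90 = (s - 3)*(s^3 - 10*s^2 + 31*s - 30) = (s - 3)^2*(s^2 - 7*s + 10) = (s - 5)*(s - 3)^2*(s - 2)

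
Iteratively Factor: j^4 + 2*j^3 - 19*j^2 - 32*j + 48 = (j + 4)*(j^3 - 2*j^2 - 11*j + 12) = (j - 4)*(j + 4)*(j^2 + 2*j - 3) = (j - 4)*(j - 1)*(j + 4)*(j + 3)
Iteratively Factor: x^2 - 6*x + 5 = (x - 1)*(x - 5)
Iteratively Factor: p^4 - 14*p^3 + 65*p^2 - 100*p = (p)*(p^3 - 14*p^2 + 65*p - 100) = p*(p - 4)*(p^2 - 10*p + 25) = p*(p - 5)*(p - 4)*(p - 5)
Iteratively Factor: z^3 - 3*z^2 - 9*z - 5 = (z + 1)*(z^2 - 4*z - 5) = (z - 5)*(z + 1)*(z + 1)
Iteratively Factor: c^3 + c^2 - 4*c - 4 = (c + 1)*(c^2 - 4) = (c + 1)*(c + 2)*(c - 2)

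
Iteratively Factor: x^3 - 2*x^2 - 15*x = (x)*(x^2 - 2*x - 15) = x*(x - 5)*(x + 3)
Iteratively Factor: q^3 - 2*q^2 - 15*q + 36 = (q - 3)*(q^2 + q - 12) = (q - 3)*(q + 4)*(q - 3)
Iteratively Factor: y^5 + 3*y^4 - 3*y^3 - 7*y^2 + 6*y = (y + 3)*(y^4 - 3*y^2 + 2*y) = (y - 1)*(y + 3)*(y^3 + y^2 - 2*y) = y*(y - 1)*(y + 3)*(y^2 + y - 2) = y*(y - 1)^2*(y + 3)*(y + 2)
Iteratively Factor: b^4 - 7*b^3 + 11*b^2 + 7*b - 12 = (b + 1)*(b^3 - 8*b^2 + 19*b - 12) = (b - 3)*(b + 1)*(b^2 - 5*b + 4) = (b - 3)*(b - 1)*(b + 1)*(b - 4)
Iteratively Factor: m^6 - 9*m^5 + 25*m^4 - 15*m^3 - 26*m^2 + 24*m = (m + 1)*(m^5 - 10*m^4 + 35*m^3 - 50*m^2 + 24*m) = m*(m + 1)*(m^4 - 10*m^3 + 35*m^2 - 50*m + 24) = m*(m - 1)*(m + 1)*(m^3 - 9*m^2 + 26*m - 24) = m*(m - 3)*(m - 1)*(m + 1)*(m^2 - 6*m + 8) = m*(m - 4)*(m - 3)*(m - 1)*(m + 1)*(m - 2)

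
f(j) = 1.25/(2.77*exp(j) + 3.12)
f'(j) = -3.4625*exp(j)/(2.77*exp(j) + 3.12)^2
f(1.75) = 0.07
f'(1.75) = -0.05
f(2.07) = 0.05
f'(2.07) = -0.04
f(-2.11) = 0.36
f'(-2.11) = -0.04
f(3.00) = 0.02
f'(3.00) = -0.02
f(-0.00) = 0.21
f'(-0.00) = -0.10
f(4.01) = 0.01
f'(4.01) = -0.01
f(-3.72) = 0.39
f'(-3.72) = -0.01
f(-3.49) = 0.39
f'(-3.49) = -0.01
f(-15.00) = 0.40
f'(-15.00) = 0.00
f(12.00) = 0.00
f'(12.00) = 0.00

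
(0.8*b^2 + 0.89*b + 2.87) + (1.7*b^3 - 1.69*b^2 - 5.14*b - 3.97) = 1.7*b^3 - 0.89*b^2 - 4.25*b - 1.1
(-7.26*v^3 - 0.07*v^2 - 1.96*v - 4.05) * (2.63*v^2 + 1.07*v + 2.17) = -19.0938*v^5 - 7.9523*v^4 - 20.9839*v^3 - 12.9006*v^2 - 8.5867*v - 8.7885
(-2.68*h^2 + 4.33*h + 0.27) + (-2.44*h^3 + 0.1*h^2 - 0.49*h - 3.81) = -2.44*h^3 - 2.58*h^2 + 3.84*h - 3.54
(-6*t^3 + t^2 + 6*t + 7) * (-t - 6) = 6*t^4 + 35*t^3 - 12*t^2 - 43*t - 42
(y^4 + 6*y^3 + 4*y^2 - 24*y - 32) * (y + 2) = y^5 + 8*y^4 + 16*y^3 - 16*y^2 - 80*y - 64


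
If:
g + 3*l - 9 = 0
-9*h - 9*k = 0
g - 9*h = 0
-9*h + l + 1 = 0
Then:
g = 3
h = 1/3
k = -1/3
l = 2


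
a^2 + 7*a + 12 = (a + 3)*(a + 4)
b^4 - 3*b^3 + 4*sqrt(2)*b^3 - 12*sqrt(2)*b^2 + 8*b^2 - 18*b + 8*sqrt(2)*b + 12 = (b - 2)*(b - 1)*(b + sqrt(2))*(b + 3*sqrt(2))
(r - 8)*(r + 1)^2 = r^3 - 6*r^2 - 15*r - 8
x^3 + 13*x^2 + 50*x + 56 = (x + 2)*(x + 4)*(x + 7)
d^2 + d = d*(d + 1)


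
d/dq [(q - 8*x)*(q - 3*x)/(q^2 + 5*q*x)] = 8*x*(2*q^2 - 6*q*x - 15*x^2)/(q^2*(q^2 + 10*q*x + 25*x^2))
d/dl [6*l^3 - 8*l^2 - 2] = 2*l*(9*l - 8)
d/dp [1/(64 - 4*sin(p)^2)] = sin(p)*cos(p)/(2*(sin(p)^2 - 16)^2)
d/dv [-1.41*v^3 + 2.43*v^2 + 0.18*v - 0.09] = -4.23*v^2 + 4.86*v + 0.18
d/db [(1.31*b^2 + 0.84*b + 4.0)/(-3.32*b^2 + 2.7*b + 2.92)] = (6.3258*b^2 + 34.2104*b - 8.3472)/(11.0224*b^4 - 17.928*b^3 - 12.0988*b^2 + 15.768*b + 8.5264)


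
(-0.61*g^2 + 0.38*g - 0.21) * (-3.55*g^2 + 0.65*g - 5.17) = 2.1655*g^4 - 1.7455*g^3 + 4.1462*g^2 - 2.1011*g + 1.0857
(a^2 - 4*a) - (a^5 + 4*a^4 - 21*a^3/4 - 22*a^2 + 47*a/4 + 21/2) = -a^5 - 4*a^4 + 21*a^3/4 + 23*a^2 - 63*a/4 - 21/2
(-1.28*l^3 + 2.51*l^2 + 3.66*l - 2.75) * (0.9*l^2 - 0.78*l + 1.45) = -1.152*l^5 + 3.2574*l^4 - 0.5198*l^3 - 1.6903*l^2 + 7.452*l - 3.9875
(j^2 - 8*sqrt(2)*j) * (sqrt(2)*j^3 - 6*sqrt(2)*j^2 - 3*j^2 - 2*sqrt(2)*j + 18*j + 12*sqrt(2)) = sqrt(2)*j^5 - 19*j^4 - 6*sqrt(2)*j^4 + 22*sqrt(2)*j^3 + 114*j^3 - 132*sqrt(2)*j^2 + 32*j^2 - 192*j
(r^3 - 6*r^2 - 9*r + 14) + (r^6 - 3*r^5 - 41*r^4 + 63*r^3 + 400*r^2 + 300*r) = r^6 - 3*r^5 - 41*r^4 + 64*r^3 + 394*r^2 + 291*r + 14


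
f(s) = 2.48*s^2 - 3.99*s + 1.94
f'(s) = 4.96*s - 3.99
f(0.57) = 0.47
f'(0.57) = -1.16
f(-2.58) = 28.74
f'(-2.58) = -16.79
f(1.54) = 1.68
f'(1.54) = 3.65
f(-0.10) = 2.36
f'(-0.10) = -4.49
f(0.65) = 0.39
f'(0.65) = -0.77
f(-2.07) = 20.83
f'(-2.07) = -14.26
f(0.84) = 0.34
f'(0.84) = 0.18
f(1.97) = 3.70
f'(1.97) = 5.78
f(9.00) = 166.91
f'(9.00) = 40.65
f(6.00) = 67.28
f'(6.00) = 25.77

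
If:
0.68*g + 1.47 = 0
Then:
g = -2.16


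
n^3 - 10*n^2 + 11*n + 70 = (n - 7)*(n - 5)*(n + 2)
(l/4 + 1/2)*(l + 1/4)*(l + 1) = l^3/4 + 13*l^2/16 + 11*l/16 + 1/8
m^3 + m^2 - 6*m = m*(m - 2)*(m + 3)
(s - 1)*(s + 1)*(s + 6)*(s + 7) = s^4 + 13*s^3 + 41*s^2 - 13*s - 42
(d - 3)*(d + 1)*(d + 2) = d^3 - 7*d - 6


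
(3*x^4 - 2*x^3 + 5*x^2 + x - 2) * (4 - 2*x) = -6*x^5 + 16*x^4 - 18*x^3 + 18*x^2 + 8*x - 8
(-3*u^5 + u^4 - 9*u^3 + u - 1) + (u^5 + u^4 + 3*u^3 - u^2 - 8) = -2*u^5 + 2*u^4 - 6*u^3 - u^2 + u - 9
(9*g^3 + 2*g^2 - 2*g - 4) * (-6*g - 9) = -54*g^4 - 93*g^3 - 6*g^2 + 42*g + 36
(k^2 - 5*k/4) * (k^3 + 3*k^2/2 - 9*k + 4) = k^5 + k^4/4 - 87*k^3/8 + 61*k^2/4 - 5*k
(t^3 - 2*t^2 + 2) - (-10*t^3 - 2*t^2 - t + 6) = 11*t^3 + t - 4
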